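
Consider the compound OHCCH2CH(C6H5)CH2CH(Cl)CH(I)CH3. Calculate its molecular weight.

Atom tally by fragment:
  OHCCH2 → C:2 H:3 O:1
  CH(C6H5) → C:7 H:6
  CH2 → C:1 H:2
  CH(Cl) → C:1 H:1 Cl:1
  CH(I) → C:1 H:1 I:1
  CH3 → C:1 H:3
Element totals:
  C: 13
  H: 16
  Cl: 1
  I: 1
  O: 1
Molecular formula: C13H16ClIO.
  M = 13(12.011) + 16(1.008) + 35.45 + 126.904 + 15.999
    = 156.143 + 16.128 + 35.450 + 126.904 + 15.999 = 350.624

350.62 g/mol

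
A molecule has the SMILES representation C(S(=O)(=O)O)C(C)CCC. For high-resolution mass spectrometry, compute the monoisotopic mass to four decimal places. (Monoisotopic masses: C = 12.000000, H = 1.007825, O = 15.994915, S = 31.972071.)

Atom tally by fragment:
  HO3SCH2 → C:1 H:3 S:1 O:3
  CH(CH3) → C:2 H:4
  CH2 → C:1 H:2
  CH2 → C:1 H:2
  CH3 → C:1 H:3
Element totals:
  C: 6
  H: 14
  O: 3
  S: 1
Molecular formula: C6H14O3S.
  M = 6(12.0) + 14(1.007825) + 3(15.994915) + 31.972071
    = 72.000000 + 14.109550 + 47.984745 + 31.972071 = 166.066366

166.0664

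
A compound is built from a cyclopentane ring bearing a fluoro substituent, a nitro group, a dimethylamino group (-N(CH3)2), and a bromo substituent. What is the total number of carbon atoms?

Atom tally by fragment:
  cyclopentane ring core → C:5 H:10
  (− 4 ring H displaced by substituents)
  + F → F:1
  + NO2 → N:1 O:2
  + N(CH3)2 → N:1 C:2 H:6
  + Br → Br:1
Element totals:
  C: 7
  H: 12
  Br: 1
  F: 1
  N: 2
  O: 2

7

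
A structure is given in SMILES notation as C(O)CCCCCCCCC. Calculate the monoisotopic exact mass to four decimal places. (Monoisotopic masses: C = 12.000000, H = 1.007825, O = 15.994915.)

Atom tally by fragment:
  HOCH2 → C:1 H:3 O:1
  CH2 → C:1 H:2
  CH2 → C:1 H:2
  CH2 → C:1 H:2
  CH2 → C:1 H:2
  CH2 → C:1 H:2
  CH2 → C:1 H:2
  CH2 → C:1 H:2
  CH2 → C:1 H:2
  CH3 → C:1 H:3
Element totals:
  C: 10
  H: 22
  O: 1
Molecular formula: C10H22O.
  M = 10(12.0) + 22(1.007825) + 15.994915
    = 120.000000 + 22.172150 + 15.994915 = 158.167065

158.1671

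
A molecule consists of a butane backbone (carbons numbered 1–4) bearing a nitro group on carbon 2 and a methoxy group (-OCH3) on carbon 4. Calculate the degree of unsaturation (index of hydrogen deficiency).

1

Atom tally by fragment:
  CH3 → C:1 H:3
  CH(NO2) → C:1 H:1 N:1 O:2
  CH2 → C:1 H:2
  CH2OCH3 → C:2 H:5 O:1
Element totals:
  C: 5
  H: 11
  N: 1
  O: 3
Molecular formula: C5H11NO3.
DoU = (2C + 2 + N − H − X) / 2 = (2·5 + 2 + 1 − 11 − 0) / 2 = 1.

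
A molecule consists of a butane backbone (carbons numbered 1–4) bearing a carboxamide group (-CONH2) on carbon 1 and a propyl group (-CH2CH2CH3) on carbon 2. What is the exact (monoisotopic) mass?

Atom tally by fragment:
  H2NOCCH2 → C:2 H:4 O:1 N:1
  CH(CH2CH2CH3) → C:4 H:8
  CH2 → C:1 H:2
  CH3 → C:1 H:3
Element totals:
  C: 8
  H: 17
  N: 1
  O: 1
Molecular formula: C8H17NO.
  M = 8(12.0) + 17(1.007825) + 14.003074 + 15.994915
    = 96.000000 + 17.133025 + 14.003074 + 15.994915 = 143.131014

143.1310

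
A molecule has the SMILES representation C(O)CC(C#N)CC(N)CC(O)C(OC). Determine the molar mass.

216.28 g/mol

Atom tally by fragment:
  HOCH2 → C:1 H:3 O:1
  CH2 → C:1 H:2
  CH(CN) → C:2 H:1 N:1
  CH2 → C:1 H:2
  CH(NH2) → C:1 H:3 N:1
  CH2 → C:1 H:2
  CH(OH) → C:1 H:2 O:1
  CH2OCH3 → C:2 H:5 O:1
Element totals:
  C: 10
  H: 20
  N: 2
  O: 3
Molecular formula: C10H20N2O3.
  M = 10(12.011) + 20(1.008) + 2(14.007) + 3(15.999)
    = 120.110 + 20.160 + 28.014 + 47.997 = 216.281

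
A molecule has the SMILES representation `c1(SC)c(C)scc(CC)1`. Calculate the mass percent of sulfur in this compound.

37.21%

Atom tally by fragment:
  thiophene ring core → C:4 H:4 S:1
  (− 3 ring H displaced by substituents)
  + SCH3 → C:1 H:3 S:1
  + CH3 → C:1 H:3
  + C2H5 → C:2 H:5
Element totals:
  C: 8
  H: 12
  S: 2
Molecular formula: C8H12S2.
Molar mass = 172.304 g/mol.
Mass from S: 2 × 32.06 = 64.120 g/mol.
%S = 64.120 / 172.304 × 100 = 37.21%.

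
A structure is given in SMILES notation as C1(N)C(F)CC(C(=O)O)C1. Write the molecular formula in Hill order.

C6H10FNO2

Atom tally by fragment:
  cyclopentane ring core → C:5 H:10
  (− 3 ring H displaced by substituents)
  + NH2 → N:1 H:2
  + F → F:1
  + COOH → C:1 H:1 O:2
Element totals:
  C: 6
  H: 10
  F: 1
  N: 1
  O: 2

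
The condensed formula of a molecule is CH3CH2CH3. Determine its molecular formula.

C3H8

Element totals:
  C: 3
  H: 8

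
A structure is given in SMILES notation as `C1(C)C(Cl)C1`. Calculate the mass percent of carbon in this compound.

Atom tally by fragment:
  cyclopropane ring core → C:3 H:6
  (− 2 ring H displaced by substituents)
  + CH3 → C:1 H:3
  + Cl → Cl:1
Element totals:
  C: 4
  H: 7
  Cl: 1
Molecular formula: C4H7Cl.
Molar mass = 90.550 g/mol.
Mass from C: 4 × 12.011 = 48.044 g/mol.
%C = 48.044 / 90.550 × 100 = 53.06%.

53.06%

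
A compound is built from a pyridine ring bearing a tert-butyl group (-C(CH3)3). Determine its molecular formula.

C9H13N

Atom tally by fragment:
  pyridine ring core → C:5 H:5 N:1
  (− 1 ring H displaced by substituents)
  + C(CH3)3 → C:4 H:9
Element totals:
  C: 9
  H: 13
  N: 1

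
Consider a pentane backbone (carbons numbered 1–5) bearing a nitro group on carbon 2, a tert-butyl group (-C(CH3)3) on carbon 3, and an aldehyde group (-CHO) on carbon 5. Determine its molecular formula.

Atom tally by fragment:
  CH3 → C:1 H:3
  CH(NO2) → C:1 H:1 N:1 O:2
  CH(C(CH3)3) → C:5 H:10
  CH2 → C:1 H:2
  CH2CHO → C:2 H:3 O:1
Element totals:
  C: 10
  H: 19
  N: 1
  O: 3

C10H19NO3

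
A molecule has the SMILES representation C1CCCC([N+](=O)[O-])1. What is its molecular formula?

Atom tally by fragment:
  cyclopentane ring core → C:5 H:10
  (− 1 ring H displaced by substituents)
  + NO2 → N:1 O:2
Element totals:
  C: 5
  H: 9
  N: 1
  O: 2

C5H9NO2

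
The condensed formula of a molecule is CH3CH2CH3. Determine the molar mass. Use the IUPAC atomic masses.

44.10 g/mol

Element totals:
  C: 3
  H: 8
Molecular formula: C3H8.
  M = 3(12.011) + 8(1.008)
    = 36.033 + 8.064 = 44.097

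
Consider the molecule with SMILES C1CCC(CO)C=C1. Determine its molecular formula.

C7H12O

Atom tally by fragment:
  cyclohexene ring core → C:6 H:10
  (− 1 ring H displaced by substituents)
  + CH2OH → C:1 H:3 O:1
Element totals:
  C: 7
  H: 12
  O: 1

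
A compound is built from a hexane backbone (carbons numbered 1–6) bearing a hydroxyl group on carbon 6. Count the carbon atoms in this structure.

Atom tally by fragment:
  CH3 → C:1 H:3
  CH2 → C:1 H:2
  CH2 → C:1 H:2
  CH2 → C:1 H:2
  CH2 → C:1 H:2
  CH2OH → C:1 H:3 O:1
Element totals:
  C: 6
  H: 14
  O: 1

6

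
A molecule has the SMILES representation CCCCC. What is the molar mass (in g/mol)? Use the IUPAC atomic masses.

72.15 g/mol

Atom tally by fragment:
  CH3 → C:1 H:3
  CH2 → C:1 H:2
  CH2 → C:1 H:2
  CH2 → C:1 H:2
  CH3 → C:1 H:3
Element totals:
  C: 5
  H: 12
Molecular formula: C5H12.
  M = 5(12.011) + 12(1.008)
    = 60.055 + 12.096 = 72.151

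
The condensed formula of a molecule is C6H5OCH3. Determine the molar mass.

Element totals:
  C: 7
  H: 8
  O: 1
Molecular formula: C7H8O.
  M = 7(12.011) + 8(1.008) + 15.999
    = 84.077 + 8.064 + 15.999 = 108.140

108.14 g/mol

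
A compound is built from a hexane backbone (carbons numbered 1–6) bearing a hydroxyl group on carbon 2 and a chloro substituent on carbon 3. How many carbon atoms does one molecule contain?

6

Atom tally by fragment:
  CH3 → C:1 H:3
  CH(OH) → C:1 H:2 O:1
  CH(Cl) → C:1 H:1 Cl:1
  CH2 → C:1 H:2
  CH2 → C:1 H:2
  CH3 → C:1 H:3
Element totals:
  C: 6
  H: 13
  Cl: 1
  O: 1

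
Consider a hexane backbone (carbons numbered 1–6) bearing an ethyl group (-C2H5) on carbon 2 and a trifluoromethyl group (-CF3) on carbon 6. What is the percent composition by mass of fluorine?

31.28%

Atom tally by fragment:
  CH3 → C:1 H:3
  CH(C2H5) → C:3 H:6
  CH2 → C:1 H:2
  CH2 → C:1 H:2
  CH2 → C:1 H:2
  CH2CF3 → C:2 H:2 F:3
Element totals:
  C: 9
  H: 17
  F: 3
Molecular formula: C9H17F3.
Molar mass = 182.229 g/mol.
Mass from F: 3 × 18.998 = 56.994 g/mol.
%F = 56.994 / 182.229 × 100 = 31.28%.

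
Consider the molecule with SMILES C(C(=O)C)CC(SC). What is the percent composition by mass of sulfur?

24.25%

Atom tally by fragment:
  CH3COCH2 → C:3 H:5 O:1
  CH2 → C:1 H:2
  CH2SCH3 → C:2 H:5 S:1
Element totals:
  C: 6
  H: 12
  O: 1
  S: 1
Molecular formula: C6H12OS.
Molar mass = 132.221 g/mol.
Mass from S: 1 × 32.06 = 32.060 g/mol.
%S = 32.060 / 132.221 × 100 = 24.25%.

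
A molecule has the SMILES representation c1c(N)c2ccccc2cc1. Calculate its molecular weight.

Atom tally by fragment:
  naphthalene ring system core → C:10 H:8
  (− 1 ring H displaced by substituents)
  + NH2 → N:1 H:2
Element totals:
  C: 10
  H: 9
  N: 1
Molecular formula: C10H9N.
  M = 10(12.011) + 9(1.008) + 14.007
    = 120.110 + 9.072 + 14.007 = 143.189

143.19 g/mol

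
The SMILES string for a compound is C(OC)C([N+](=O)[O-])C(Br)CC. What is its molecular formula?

C6H12BrNO3

Atom tally by fragment:
  CH3OCH2 → C:2 H:5 O:1
  CH(NO2) → C:1 H:1 N:1 O:2
  CH(Br) → C:1 H:1 Br:1
  CH2 → C:1 H:2
  CH3 → C:1 H:3
Element totals:
  C: 6
  H: 12
  Br: 1
  N: 1
  O: 3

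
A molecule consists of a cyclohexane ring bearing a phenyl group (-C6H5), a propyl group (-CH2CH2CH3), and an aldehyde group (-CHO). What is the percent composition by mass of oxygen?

Atom tally by fragment:
  cyclohexane ring core → C:6 H:12
  (− 3 ring H displaced by substituents)
  + C6H5 → C:6 H:5
  + CH2CH2CH3 → C:3 H:7
  + CHO → C:1 H:1 O:1
Element totals:
  C: 16
  H: 22
  O: 1
Molecular formula: C16H22O.
Molar mass = 230.351 g/mol.
Mass from O: 1 × 15.999 = 15.999 g/mol.
%O = 15.999 / 230.351 × 100 = 6.95%.

6.95%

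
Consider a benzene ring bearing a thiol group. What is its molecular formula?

Atom tally by fragment:
  benzene ring core → C:6 H:6
  (− 1 ring H displaced by substituents)
  + SH → S:1 H:1
Element totals:
  C: 6
  H: 6
  S: 1

C6H6S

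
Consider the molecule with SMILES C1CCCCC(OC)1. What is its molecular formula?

Atom tally by fragment:
  cyclohexane ring core → C:6 H:12
  (− 1 ring H displaced by substituents)
  + OCH3 → C:1 H:3 O:1
Element totals:
  C: 7
  H: 14
  O: 1

C7H14O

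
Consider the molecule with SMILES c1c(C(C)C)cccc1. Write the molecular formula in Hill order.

C9H12

Atom tally by fragment:
  benzene ring core → C:6 H:6
  (− 1 ring H displaced by substituents)
  + CH(CH3)2 → C:3 H:7
Element totals:
  C: 9
  H: 12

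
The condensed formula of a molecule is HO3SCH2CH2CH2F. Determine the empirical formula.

C3H7FO3S

Element totals:
  C: 3
  H: 7
  F: 1
  O: 3
  S: 1
Molecular formula: C3H7FO3S.
gcd of subscripts (3, 1, 7, 3, 1) = 1, so the empirical formula equals the molecular formula.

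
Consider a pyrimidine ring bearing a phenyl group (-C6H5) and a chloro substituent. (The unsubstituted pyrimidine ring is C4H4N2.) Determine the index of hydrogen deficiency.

Atom tally by fragment:
  pyrimidine ring core → C:4 H:4 N:2
  (− 2 ring H displaced by substituents)
  + C6H5 → C:6 H:5
  + Cl → Cl:1
Element totals:
  C: 10
  H: 7
  Cl: 1
  N: 2
Molecular formula: C10H7ClN2.
DoU = (2C + 2 + N − H − X) / 2 = (2·10 + 2 + 2 − 7 − 1) / 2 = 8.

8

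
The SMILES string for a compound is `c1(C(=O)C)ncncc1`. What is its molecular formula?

C6H6N2O

Atom tally by fragment:
  pyrimidine ring core → C:4 H:4 N:2
  (− 1 ring H displaced by substituents)
  + COCH3 → C:2 H:3 O:1
Element totals:
  C: 6
  H: 6
  N: 2
  O: 1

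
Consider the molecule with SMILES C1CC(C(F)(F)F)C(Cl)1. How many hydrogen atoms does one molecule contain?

6

Atom tally by fragment:
  cyclobutane ring core → C:4 H:8
  (− 2 ring H displaced by substituents)
  + CF3 → C:1 F:3
  + Cl → Cl:1
Element totals:
  C: 5
  H: 6
  Cl: 1
  F: 3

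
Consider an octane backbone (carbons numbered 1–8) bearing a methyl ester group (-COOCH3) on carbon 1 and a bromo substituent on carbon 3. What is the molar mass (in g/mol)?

251.16 g/mol

Atom tally by fragment:
  CH3OOCCH2 → C:3 H:5 O:2
  CH2 → C:1 H:2
  CH(Br) → C:1 H:1 Br:1
  CH2 → C:1 H:2
  CH2 → C:1 H:2
  CH2 → C:1 H:2
  CH2 → C:1 H:2
  CH3 → C:1 H:3
Element totals:
  C: 10
  H: 19
  Br: 1
  O: 2
Molecular formula: C10H19BrO2.
  M = 10(12.011) + 19(1.008) + 79.904 + 2(15.999)
    = 120.110 + 19.152 + 79.904 + 31.998 = 251.164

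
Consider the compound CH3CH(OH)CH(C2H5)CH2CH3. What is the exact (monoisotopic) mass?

Atom tally by fragment:
  CH3 → C:1 H:3
  CH(OH) → C:1 H:2 O:1
  CH(C2H5) → C:3 H:6
  CH2 → C:1 H:2
  CH3 → C:1 H:3
Element totals:
  C: 7
  H: 16
  O: 1
Molecular formula: C7H16O.
  M = 7(12.0) + 16(1.007825) + 15.994915
    = 84.000000 + 16.125200 + 15.994915 = 116.120115

116.1201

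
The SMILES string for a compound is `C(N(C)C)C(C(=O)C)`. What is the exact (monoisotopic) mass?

Atom tally by fragment:
  (CH3)2NCH2 → C:3 H:8 N:1
  CH2COCH3 → C:3 H:5 O:1
Element totals:
  C: 6
  H: 13
  N: 1
  O: 1
Molecular formula: C6H13NO.
  M = 6(12.0) + 13(1.007825) + 14.003074 + 15.994915
    = 72.000000 + 13.101725 + 14.003074 + 15.994915 = 115.099714

115.0997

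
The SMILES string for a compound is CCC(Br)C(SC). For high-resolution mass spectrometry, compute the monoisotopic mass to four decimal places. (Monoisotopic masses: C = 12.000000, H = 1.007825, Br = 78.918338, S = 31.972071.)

Atom tally by fragment:
  CH3 → C:1 H:3
  CH2 → C:1 H:2
  CH(Br) → C:1 H:1 Br:1
  CH2SCH3 → C:2 H:5 S:1
Element totals:
  C: 5
  H: 11
  Br: 1
  S: 1
Molecular formula: C5H11BrS.
  M = 5(12.0) + 11(1.007825) + 78.918338 + 31.972071
    = 60.000000 + 11.086075 + 78.918338 + 31.972071 = 181.976484

181.9765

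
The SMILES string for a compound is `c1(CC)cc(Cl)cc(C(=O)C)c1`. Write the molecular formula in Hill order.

C10H11ClO

Atom tally by fragment:
  benzene ring core → C:6 H:6
  (− 3 ring H displaced by substituents)
  + C2H5 → C:2 H:5
  + Cl → Cl:1
  + COCH3 → C:2 H:3 O:1
Element totals:
  C: 10
  H: 11
  Cl: 1
  O: 1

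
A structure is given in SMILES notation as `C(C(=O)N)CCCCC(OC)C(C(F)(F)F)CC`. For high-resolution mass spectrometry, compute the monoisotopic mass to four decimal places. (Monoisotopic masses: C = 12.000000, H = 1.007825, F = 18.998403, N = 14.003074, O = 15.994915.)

269.1603

Atom tally by fragment:
  H2NOCCH2 → C:2 H:4 O:1 N:1
  CH2 → C:1 H:2
  CH2 → C:1 H:2
  CH2 → C:1 H:2
  CH2 → C:1 H:2
  CH(OCH3) → C:2 H:4 O:1
  CH(CF3) → C:2 H:1 F:3
  CH2 → C:1 H:2
  CH3 → C:1 H:3
Element totals:
  C: 12
  H: 22
  F: 3
  N: 1
  O: 2
Molecular formula: C12H22F3NO2.
  M = 12(12.0) + 22(1.007825) + 3(18.998403) + 14.003074 + 2(15.994915)
    = 144.000000 + 22.172150 + 56.995209 + 14.003074 + 31.989830 = 269.160263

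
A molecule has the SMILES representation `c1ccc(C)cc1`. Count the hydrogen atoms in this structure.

Atom tally by fragment:
  benzene ring core → C:6 H:6
  (− 1 ring H displaced by substituents)
  + CH3 → C:1 H:3
Element totals:
  C: 7
  H: 8

8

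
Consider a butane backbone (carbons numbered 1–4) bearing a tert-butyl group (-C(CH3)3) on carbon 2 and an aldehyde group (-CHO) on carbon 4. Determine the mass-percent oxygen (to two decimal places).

11.25%

Atom tally by fragment:
  CH3 → C:1 H:3
  CH(C(CH3)3) → C:5 H:10
  CH2 → C:1 H:2
  CH2CHO → C:2 H:3 O:1
Element totals:
  C: 9
  H: 18
  O: 1
Molecular formula: C9H18O.
Molar mass = 142.242 g/mol.
Mass from O: 1 × 15.999 = 15.999 g/mol.
%O = 15.999 / 142.242 × 100 = 11.25%.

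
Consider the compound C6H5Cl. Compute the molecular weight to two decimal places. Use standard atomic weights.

Atom tally by fragment:
  benzene ring core → C:6 H:6
  (− 1 ring H displaced by substituents)
  + Cl → Cl:1
Element totals:
  C: 6
  H: 5
  Cl: 1
Molecular formula: C6H5Cl.
  M = 6(12.011) + 5(1.008) + 35.45
    = 72.066 + 5.040 + 35.450 = 112.556

112.56 g/mol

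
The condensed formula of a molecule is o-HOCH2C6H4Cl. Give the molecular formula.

Atom tally by fragment:
  benzene ring core → C:6 H:6
  (− 2 ring H displaced by substituents)
  + CH2OH → C:1 H:3 O:1
  + Cl → Cl:1
Element totals:
  C: 7
  H: 7
  Cl: 1
  O: 1

C7H7ClO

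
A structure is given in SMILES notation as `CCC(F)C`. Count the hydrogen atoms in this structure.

9

Atom tally by fragment:
  CH3 → C:1 H:3
  CH2 → C:1 H:2
  CH(F) → C:1 H:1 F:1
  CH3 → C:1 H:3
Element totals:
  C: 4
  H: 9
  F: 1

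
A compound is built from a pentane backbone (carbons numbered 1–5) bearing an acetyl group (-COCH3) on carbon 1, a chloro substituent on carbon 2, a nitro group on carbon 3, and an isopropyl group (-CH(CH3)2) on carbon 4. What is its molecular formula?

Atom tally by fragment:
  CH3COCH2 → C:3 H:5 O:1
  CH(Cl) → C:1 H:1 Cl:1
  CH(NO2) → C:1 H:1 N:1 O:2
  CH(CH(CH3)2) → C:4 H:8
  CH3 → C:1 H:3
Element totals:
  C: 10
  H: 18
  Cl: 1
  N: 1
  O: 3

C10H18ClNO3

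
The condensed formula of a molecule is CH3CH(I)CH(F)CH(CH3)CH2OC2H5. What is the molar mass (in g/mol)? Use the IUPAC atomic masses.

274.12 g/mol

Element totals:
  C: 8
  H: 16
  F: 1
  I: 1
  O: 1
Molecular formula: C8H16FIO.
  M = 8(12.011) + 16(1.008) + 18.998 + 126.904 + 15.999
    = 96.088 + 16.128 + 18.998 + 126.904 + 15.999 = 274.117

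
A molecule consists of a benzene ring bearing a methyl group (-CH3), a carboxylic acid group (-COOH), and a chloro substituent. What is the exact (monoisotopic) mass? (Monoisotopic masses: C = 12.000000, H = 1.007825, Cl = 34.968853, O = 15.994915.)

170.0135

Atom tally by fragment:
  benzene ring core → C:6 H:6
  (− 3 ring H displaced by substituents)
  + CH3 → C:1 H:3
  + COOH → C:1 H:1 O:2
  + Cl → Cl:1
Element totals:
  C: 8
  H: 7
  Cl: 1
  O: 2
Molecular formula: C8H7ClO2.
  M = 8(12.0) + 7(1.007825) + 34.968853 + 2(15.994915)
    = 96.000000 + 7.054775 + 34.968853 + 31.989830 = 170.013458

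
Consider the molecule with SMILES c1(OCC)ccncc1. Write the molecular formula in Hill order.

Atom tally by fragment:
  pyridine ring core → C:5 H:5 N:1
  (− 1 ring H displaced by substituents)
  + OC2H5 → C:2 H:5 O:1
Element totals:
  C: 7
  H: 9
  N: 1
  O: 1

C7H9NO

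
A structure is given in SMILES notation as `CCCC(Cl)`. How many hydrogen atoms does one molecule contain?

9

Atom tally by fragment:
  CH3 → C:1 H:3
  CH2 → C:1 H:2
  CH2 → C:1 H:2
  CH2Cl → C:1 H:2 Cl:1
Element totals:
  C: 4
  H: 9
  Cl: 1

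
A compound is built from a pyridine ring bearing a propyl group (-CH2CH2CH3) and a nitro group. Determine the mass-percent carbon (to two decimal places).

57.82%

Atom tally by fragment:
  pyridine ring core → C:5 H:5 N:1
  (− 2 ring H displaced by substituents)
  + CH2CH2CH3 → C:3 H:7
  + NO2 → N:1 O:2
Element totals:
  C: 8
  H: 10
  N: 2
  O: 2
Molecular formula: C8H10N2O2.
Molar mass = 166.180 g/mol.
Mass from C: 8 × 12.011 = 96.088 g/mol.
%C = 96.088 / 166.180 × 100 = 57.82%.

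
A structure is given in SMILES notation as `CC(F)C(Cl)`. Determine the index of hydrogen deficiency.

Atom tally by fragment:
  CH3 → C:1 H:3
  CH(F) → C:1 H:1 F:1
  CH2Cl → C:1 H:2 Cl:1
Element totals:
  C: 3
  H: 6
  Cl: 1
  F: 1
Molecular formula: C3H6ClF.
DoU = (2C + 2 + N − H − X) / 2 = (2·3 + 2 + 0 − 6 − 2) / 2 = 0.

0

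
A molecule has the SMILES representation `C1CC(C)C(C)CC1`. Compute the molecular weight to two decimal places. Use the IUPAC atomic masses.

112.22 g/mol

Atom tally by fragment:
  cyclohexane ring core → C:6 H:12
  (− 2 ring H displaced by substituents)
  + CH3 → C:1 H:3
  + CH3 → C:1 H:3
Element totals:
  C: 8
  H: 16
Molecular formula: C8H16.
  M = 8(12.011) + 16(1.008)
    = 96.088 + 16.128 = 112.216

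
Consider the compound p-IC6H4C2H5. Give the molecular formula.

Element totals:
  C: 8
  H: 9
  I: 1

C8H9I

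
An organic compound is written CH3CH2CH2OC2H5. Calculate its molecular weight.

88.15 g/mol

Element totals:
  C: 5
  H: 12
  O: 1
Molecular formula: C5H12O.
  M = 5(12.011) + 12(1.008) + 15.999
    = 60.055 + 12.096 + 15.999 = 88.150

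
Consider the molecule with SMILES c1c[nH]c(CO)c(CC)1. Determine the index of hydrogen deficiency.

3

Atom tally by fragment:
  pyrrole ring core → C:4 H:5 N:1
  (− 2 ring H displaced by substituents)
  + CH2OH → C:1 H:3 O:1
  + C2H5 → C:2 H:5
Element totals:
  C: 7
  H: 11
  N: 1
  O: 1
Molecular formula: C7H11NO.
DoU = (2C + 2 + N − H − X) / 2 = (2·7 + 2 + 1 − 11 − 0) / 2 = 3.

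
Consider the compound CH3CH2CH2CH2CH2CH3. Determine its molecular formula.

Atom tally by fragment:
  CH3 → C:1 H:3
  CH2 → C:1 H:2
  CH2 → C:1 H:2
  CH2 → C:1 H:2
  CH2 → C:1 H:2
  CH3 → C:1 H:3
Element totals:
  C: 6
  H: 14

C6H14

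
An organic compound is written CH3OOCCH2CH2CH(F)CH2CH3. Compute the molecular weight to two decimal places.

148.18 g/mol

Element totals:
  C: 7
  H: 13
  F: 1
  O: 2
Molecular formula: C7H13FO2.
  M = 7(12.011) + 13(1.008) + 18.998 + 2(15.999)
    = 84.077 + 13.104 + 18.998 + 31.998 = 148.177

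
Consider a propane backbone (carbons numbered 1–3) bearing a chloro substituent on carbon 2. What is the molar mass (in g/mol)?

Atom tally by fragment:
  CH3 → C:1 H:3
  CH(Cl) → C:1 H:1 Cl:1
  CH3 → C:1 H:3
Element totals:
  C: 3
  H: 7
  Cl: 1
Molecular formula: C3H7Cl.
  M = 3(12.011) + 7(1.008) + 35.45
    = 36.033 + 7.056 + 35.450 = 78.539

78.54 g/mol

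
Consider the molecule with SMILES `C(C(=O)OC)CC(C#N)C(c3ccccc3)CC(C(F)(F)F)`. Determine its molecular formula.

Atom tally by fragment:
  CH3OOCCH2 → C:3 H:5 O:2
  CH2 → C:1 H:2
  CH(CN) → C:2 H:1 N:1
  CH(C6H5) → C:7 H:6
  CH2 → C:1 H:2
  CH2CF3 → C:2 H:2 F:3
Element totals:
  C: 16
  H: 18
  F: 3
  N: 1
  O: 2

C16H18F3NO2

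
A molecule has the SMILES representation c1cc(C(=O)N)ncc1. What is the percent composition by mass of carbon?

59.01%

Atom tally by fragment:
  pyridine ring core → C:5 H:5 N:1
  (− 1 ring H displaced by substituents)
  + CONH2 → C:1 H:2 O:1 N:1
Element totals:
  C: 6
  H: 6
  N: 2
  O: 1
Molecular formula: C6H6N2O.
Molar mass = 122.127 g/mol.
Mass from C: 6 × 12.011 = 72.066 g/mol.
%C = 72.066 / 122.127 × 100 = 59.01%.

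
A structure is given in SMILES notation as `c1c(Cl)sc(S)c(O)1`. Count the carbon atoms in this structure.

4

Atom tally by fragment:
  thiophene ring core → C:4 H:4 S:1
  (− 3 ring H displaced by substituents)
  + Cl → Cl:1
  + SH → S:1 H:1
  + OH → O:1 H:1
Element totals:
  C: 4
  H: 3
  Cl: 1
  O: 1
  S: 2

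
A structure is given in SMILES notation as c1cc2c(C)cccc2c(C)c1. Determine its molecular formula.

C12H12

Atom tally by fragment:
  naphthalene ring system core → C:10 H:8
  (− 2 ring H displaced by substituents)
  + CH3 → C:1 H:3
  + CH3 → C:1 H:3
Element totals:
  C: 12
  H: 12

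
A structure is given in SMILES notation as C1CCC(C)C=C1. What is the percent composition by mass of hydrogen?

12.58%

Atom tally by fragment:
  cyclohexene ring core → C:6 H:10
  (− 1 ring H displaced by substituents)
  + CH3 → C:1 H:3
Element totals:
  C: 7
  H: 12
Molecular formula: C7H12.
Molar mass = 96.173 g/mol.
Mass from H: 12 × 1.008 = 12.096 g/mol.
%H = 12.096 / 96.173 × 100 = 12.58%.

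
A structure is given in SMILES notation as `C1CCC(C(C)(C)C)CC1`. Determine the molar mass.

140.27 g/mol

Atom tally by fragment:
  cyclohexane ring core → C:6 H:12
  (− 1 ring H displaced by substituents)
  + C(CH3)3 → C:4 H:9
Element totals:
  C: 10
  H: 20
Molecular formula: C10H20.
  M = 10(12.011) + 20(1.008)
    = 120.110 + 20.160 = 140.270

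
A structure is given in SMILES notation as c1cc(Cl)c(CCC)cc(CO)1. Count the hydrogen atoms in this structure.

Atom tally by fragment:
  benzene ring core → C:6 H:6
  (− 3 ring H displaced by substituents)
  + Cl → Cl:1
  + CH2CH2CH3 → C:3 H:7
  + CH2OH → C:1 H:3 O:1
Element totals:
  C: 10
  H: 13
  Cl: 1
  O: 1

13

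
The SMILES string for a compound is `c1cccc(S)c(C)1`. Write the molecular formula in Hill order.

Atom tally by fragment:
  benzene ring core → C:6 H:6
  (− 2 ring H displaced by substituents)
  + SH → S:1 H:1
  + CH3 → C:1 H:3
Element totals:
  C: 7
  H: 8
  S: 1

C7H8S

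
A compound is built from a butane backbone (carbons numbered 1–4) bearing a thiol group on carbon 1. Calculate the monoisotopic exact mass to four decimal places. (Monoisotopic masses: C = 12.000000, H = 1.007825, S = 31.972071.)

90.0503

Atom tally by fragment:
  HSCH2 → C:1 H:3 S:1
  CH2 → C:1 H:2
  CH2 → C:1 H:2
  CH3 → C:1 H:3
Element totals:
  C: 4
  H: 10
  S: 1
Molecular formula: C4H10S.
  M = 4(12.0) + 10(1.007825) + 31.972071
    = 48.000000 + 10.078250 + 31.972071 = 90.050321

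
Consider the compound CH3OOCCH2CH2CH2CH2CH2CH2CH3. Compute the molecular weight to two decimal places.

Atom tally by fragment:
  CH3OOCCH2 → C:3 H:5 O:2
  CH2 → C:1 H:2
  CH2 → C:1 H:2
  CH2 → C:1 H:2
  CH2 → C:1 H:2
  CH2 → C:1 H:2
  CH3 → C:1 H:3
Element totals:
  C: 9
  H: 18
  O: 2
Molecular formula: C9H18O2.
  M = 9(12.011) + 18(1.008) + 2(15.999)
    = 108.099 + 18.144 + 31.998 = 158.241

158.24 g/mol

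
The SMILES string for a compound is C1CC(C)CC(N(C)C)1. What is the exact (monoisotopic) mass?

127.1361

Atom tally by fragment:
  cyclopentane ring core → C:5 H:10
  (− 2 ring H displaced by substituents)
  + CH3 → C:1 H:3
  + N(CH3)2 → N:1 C:2 H:6
Element totals:
  C: 8
  H: 17
  N: 1
Molecular formula: C8H17N.
  M = 8(12.0) + 17(1.007825) + 14.003074
    = 96.000000 + 17.133025 + 14.003074 = 127.136099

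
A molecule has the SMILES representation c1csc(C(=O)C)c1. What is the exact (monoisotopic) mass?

126.0139

Atom tally by fragment:
  thiophene ring core → C:4 H:4 S:1
  (− 1 ring H displaced by substituents)
  + COCH3 → C:2 H:3 O:1
Element totals:
  C: 6
  H: 6
  O: 1
  S: 1
Molecular formula: C6H6OS.
  M = 6(12.0) + 6(1.007825) + 15.994915 + 31.972071
    = 72.000000 + 6.046950 + 15.994915 + 31.972071 = 126.013936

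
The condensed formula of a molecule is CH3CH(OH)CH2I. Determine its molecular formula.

C3H7IO

Atom tally by fragment:
  CH3 → C:1 H:3
  CH(OH) → C:1 H:2 O:1
  CH2I → C:1 H:2 I:1
Element totals:
  C: 3
  H: 7
  I: 1
  O: 1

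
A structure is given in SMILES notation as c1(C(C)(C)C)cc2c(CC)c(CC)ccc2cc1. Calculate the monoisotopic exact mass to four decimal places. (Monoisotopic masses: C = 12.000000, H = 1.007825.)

Atom tally by fragment:
  naphthalene ring system core → C:10 H:8
  (− 3 ring H displaced by substituents)
  + C(CH3)3 → C:4 H:9
  + C2H5 → C:2 H:5
  + C2H5 → C:2 H:5
Element totals:
  C: 18
  H: 24
Molecular formula: C18H24.
  M = 18(12.0) + 24(1.007825)
    = 216.000000 + 24.187800 = 240.187800

240.1878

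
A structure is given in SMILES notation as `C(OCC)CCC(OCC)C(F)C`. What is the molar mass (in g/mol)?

192.27 g/mol

Atom tally by fragment:
  C2H5OCH2 → C:3 H:7 O:1
  CH2 → C:1 H:2
  CH2 → C:1 H:2
  CH(OC2H5) → C:3 H:6 O:1
  CH(F) → C:1 H:1 F:1
  CH3 → C:1 H:3
Element totals:
  C: 10
  H: 21
  F: 1
  O: 2
Molecular formula: C10H21FO2.
  M = 10(12.011) + 21(1.008) + 18.998 + 2(15.999)
    = 120.110 + 21.168 + 18.998 + 31.998 = 192.274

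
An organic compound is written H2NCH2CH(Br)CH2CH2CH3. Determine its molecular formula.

Element totals:
  C: 5
  H: 12
  Br: 1
  N: 1

C5H12BrN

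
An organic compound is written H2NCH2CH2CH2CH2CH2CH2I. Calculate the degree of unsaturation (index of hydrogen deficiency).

0

Element totals:
  C: 6
  H: 14
  I: 1
  N: 1
Molecular formula: C6H14IN.
DoU = (2C + 2 + N − H − X) / 2 = (2·6 + 2 + 1 − 14 − 1) / 2 = 0.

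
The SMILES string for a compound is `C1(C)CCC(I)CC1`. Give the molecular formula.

Atom tally by fragment:
  cyclohexane ring core → C:6 H:12
  (− 2 ring H displaced by substituents)
  + CH3 → C:1 H:3
  + I → I:1
Element totals:
  C: 7
  H: 13
  I: 1

C7H13I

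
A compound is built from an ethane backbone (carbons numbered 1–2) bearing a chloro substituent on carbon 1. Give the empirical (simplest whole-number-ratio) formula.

C2H5Cl

Atom tally by fragment:
  ClCH2 → C:1 H:2 Cl:1
  CH3 → C:1 H:3
Element totals:
  C: 2
  H: 5
  Cl: 1
Molecular formula: C2H5Cl.
gcd of subscripts (2, 1, 5) = 1, so the empirical formula equals the molecular formula.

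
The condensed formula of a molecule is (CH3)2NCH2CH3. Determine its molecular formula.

C4H11N

Element totals:
  C: 4
  H: 11
  N: 1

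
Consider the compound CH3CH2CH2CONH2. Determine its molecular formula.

Atom tally by fragment:
  CH3 → C:1 H:3
  CH2 → C:1 H:2
  CH2CONH2 → C:2 H:4 O:1 N:1
Element totals:
  C: 4
  H: 9
  N: 1
  O: 1

C4H9NO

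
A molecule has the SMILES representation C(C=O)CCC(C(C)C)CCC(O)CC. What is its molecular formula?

Atom tally by fragment:
  OHCCH2 → C:2 H:3 O:1
  CH2 → C:1 H:2
  CH2 → C:1 H:2
  CH(CH(CH3)2) → C:4 H:8
  CH2 → C:1 H:2
  CH2 → C:1 H:2
  CH(OH) → C:1 H:2 O:1
  CH2 → C:1 H:2
  CH3 → C:1 H:3
Element totals:
  C: 13
  H: 26
  O: 2

C13H26O2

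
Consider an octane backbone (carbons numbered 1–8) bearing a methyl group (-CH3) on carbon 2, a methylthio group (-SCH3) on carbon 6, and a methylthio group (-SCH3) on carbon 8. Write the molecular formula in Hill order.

Atom tally by fragment:
  CH3 → C:1 H:3
  CH(CH3) → C:2 H:4
  CH2 → C:1 H:2
  CH2 → C:1 H:2
  CH2 → C:1 H:2
  CH(SCH3) → C:2 H:4 S:1
  CH2 → C:1 H:2
  CH2SCH3 → C:2 H:5 S:1
Element totals:
  C: 11
  H: 24
  S: 2

C11H24S2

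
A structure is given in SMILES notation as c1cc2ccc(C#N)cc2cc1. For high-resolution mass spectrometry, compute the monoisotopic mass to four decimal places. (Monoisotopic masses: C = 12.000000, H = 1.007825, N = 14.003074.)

153.0578

Atom tally by fragment:
  naphthalene ring system core → C:10 H:8
  (− 1 ring H displaced by substituents)
  + CN → C:1 N:1
Element totals:
  C: 11
  H: 7
  N: 1
Molecular formula: C11H7N.
  M = 11(12.0) + 7(1.007825) + 14.003074
    = 132.000000 + 7.054775 + 14.003074 = 153.057849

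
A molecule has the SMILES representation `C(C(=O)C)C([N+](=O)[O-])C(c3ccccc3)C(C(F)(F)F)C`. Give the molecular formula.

C14H16F3NO3

Atom tally by fragment:
  CH3COCH2 → C:3 H:5 O:1
  CH(NO2) → C:1 H:1 N:1 O:2
  CH(C6H5) → C:7 H:6
  CH(CF3) → C:2 H:1 F:3
  CH3 → C:1 H:3
Element totals:
  C: 14
  H: 16
  F: 3
  N: 1
  O: 3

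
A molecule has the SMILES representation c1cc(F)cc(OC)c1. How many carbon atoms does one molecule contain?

Atom tally by fragment:
  benzene ring core → C:6 H:6
  (− 2 ring H displaced by substituents)
  + F → F:1
  + OCH3 → C:1 H:3 O:1
Element totals:
  C: 7
  H: 7
  F: 1
  O: 1

7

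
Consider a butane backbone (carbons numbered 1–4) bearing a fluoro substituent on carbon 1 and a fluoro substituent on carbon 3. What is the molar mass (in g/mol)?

94.10 g/mol

Atom tally by fragment:
  FCH2 → C:1 H:2 F:1
  CH2 → C:1 H:2
  CH(F) → C:1 H:1 F:1
  CH3 → C:1 H:3
Element totals:
  C: 4
  H: 8
  F: 2
Molecular formula: C4H8F2.
  M = 4(12.011) + 8(1.008) + 2(18.998)
    = 48.044 + 8.064 + 37.996 = 94.104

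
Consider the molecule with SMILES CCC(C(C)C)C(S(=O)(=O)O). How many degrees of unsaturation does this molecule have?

Atom tally by fragment:
  CH3 → C:1 H:3
  CH2 → C:1 H:2
  CH(CH(CH3)2) → C:4 H:8
  CH2SO3H → C:1 H:3 S:1 O:3
Element totals:
  C: 7
  H: 16
  O: 3
  S: 1
Molecular formula: C7H16O3S.
DoU = (2C + 2 + N − H − X) / 2 = (2·7 + 2 + 0 − 16 − 0) / 2 = 0.

0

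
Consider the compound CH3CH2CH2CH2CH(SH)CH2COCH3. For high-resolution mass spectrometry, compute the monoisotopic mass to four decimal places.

160.0922

Element totals:
  C: 8
  H: 16
  O: 1
  S: 1
Molecular formula: C8H16OS.
  M = 8(12.0) + 16(1.007825) + 15.994915 + 31.972071
    = 96.000000 + 16.125200 + 15.994915 + 31.972071 = 160.092186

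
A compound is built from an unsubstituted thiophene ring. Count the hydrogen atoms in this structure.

4

Atom tally by fragment:
  thiophene ring core → C:4 H:4 S:1
Element totals:
  C: 4
  H: 4
  S: 1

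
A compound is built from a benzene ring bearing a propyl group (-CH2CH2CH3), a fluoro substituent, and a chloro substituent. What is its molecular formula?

Atom tally by fragment:
  benzene ring core → C:6 H:6
  (− 3 ring H displaced by substituents)
  + CH2CH2CH3 → C:3 H:7
  + F → F:1
  + Cl → Cl:1
Element totals:
  C: 9
  H: 10
  Cl: 1
  F: 1

C9H10ClF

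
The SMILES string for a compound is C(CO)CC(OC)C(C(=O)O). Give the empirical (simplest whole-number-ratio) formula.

C7H14O4

Atom tally by fragment:
  HOCH2CH2 → C:2 H:5 O:1
  CH2 → C:1 H:2
  CH(OCH3) → C:2 H:4 O:1
  CH2COOH → C:2 H:3 O:2
Element totals:
  C: 7
  H: 14
  O: 4
Molecular formula: C7H14O4.
gcd of subscripts (7, 14, 4) = 1, so the empirical formula equals the molecular formula.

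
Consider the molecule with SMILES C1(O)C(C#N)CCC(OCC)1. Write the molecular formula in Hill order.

C8H13NO2

Atom tally by fragment:
  cyclopentane ring core → C:5 H:10
  (− 3 ring H displaced by substituents)
  + OH → O:1 H:1
  + CN → C:1 N:1
  + OC2H5 → C:2 H:5 O:1
Element totals:
  C: 8
  H: 13
  N: 1
  O: 2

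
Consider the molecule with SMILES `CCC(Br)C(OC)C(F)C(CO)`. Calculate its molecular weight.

Atom tally by fragment:
  CH3 → C:1 H:3
  CH2 → C:1 H:2
  CH(Br) → C:1 H:1 Br:1
  CH(OCH3) → C:2 H:4 O:1
  CH(F) → C:1 H:1 F:1
  CH2CH2OH → C:2 H:5 O:1
Element totals:
  C: 8
  H: 16
  Br: 1
  F: 1
  O: 2
Molecular formula: C8H16BrFO2.
  M = 8(12.011) + 16(1.008) + 79.904 + 18.998 + 2(15.999)
    = 96.088 + 16.128 + 79.904 + 18.998 + 31.998 = 243.116

243.12 g/mol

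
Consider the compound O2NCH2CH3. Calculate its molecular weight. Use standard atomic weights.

75.07 g/mol

Element totals:
  C: 2
  H: 5
  N: 1
  O: 2
Molecular formula: C2H5NO2.
  M = 2(12.011) + 5(1.008) + 14.007 + 2(15.999)
    = 24.022 + 5.040 + 14.007 + 31.998 = 75.067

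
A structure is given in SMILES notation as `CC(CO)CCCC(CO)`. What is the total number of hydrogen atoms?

18

Atom tally by fragment:
  CH3 → C:1 H:3
  CH(CH2OH) → C:2 H:4 O:1
  CH2 → C:1 H:2
  CH2 → C:1 H:2
  CH2 → C:1 H:2
  CH2CH2OH → C:2 H:5 O:1
Element totals:
  C: 8
  H: 18
  O: 2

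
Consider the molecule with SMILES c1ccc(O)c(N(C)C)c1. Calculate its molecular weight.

137.18 g/mol

Atom tally by fragment:
  benzene ring core → C:6 H:6
  (− 2 ring H displaced by substituents)
  + OH → O:1 H:1
  + N(CH3)2 → N:1 C:2 H:6
Element totals:
  C: 8
  H: 11
  N: 1
  O: 1
Molecular formula: C8H11NO.
  M = 8(12.011) + 11(1.008) + 14.007 + 15.999
    = 96.088 + 11.088 + 14.007 + 15.999 = 137.182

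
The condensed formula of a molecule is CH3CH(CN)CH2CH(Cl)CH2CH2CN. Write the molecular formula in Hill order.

Atom tally by fragment:
  CH3 → C:1 H:3
  CH(CN) → C:2 H:1 N:1
  CH2 → C:1 H:2
  CH(Cl) → C:1 H:1 Cl:1
  CH2 → C:1 H:2
  CH2CN → C:2 H:2 N:1
Element totals:
  C: 8
  H: 11
  Cl: 1
  N: 2

C8H11ClN2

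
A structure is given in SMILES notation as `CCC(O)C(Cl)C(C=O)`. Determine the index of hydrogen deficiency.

1

Atom tally by fragment:
  CH3 → C:1 H:3
  CH2 → C:1 H:2
  CH(OH) → C:1 H:2 O:1
  CH(Cl) → C:1 H:1 Cl:1
  CH2CHO → C:2 H:3 O:1
Element totals:
  C: 6
  H: 11
  Cl: 1
  O: 2
Molecular formula: C6H11ClO2.
DoU = (2C + 2 + N − H − X) / 2 = (2·6 + 2 + 0 − 11 − 1) / 2 = 1.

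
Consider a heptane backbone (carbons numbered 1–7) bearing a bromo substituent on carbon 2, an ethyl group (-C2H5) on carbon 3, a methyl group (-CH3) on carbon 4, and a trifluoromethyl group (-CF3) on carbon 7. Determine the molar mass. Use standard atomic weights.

289.18 g/mol

Atom tally by fragment:
  CH3 → C:1 H:3
  CH(Br) → C:1 H:1 Br:1
  CH(C2H5) → C:3 H:6
  CH(CH3) → C:2 H:4
  CH2 → C:1 H:2
  CH2 → C:1 H:2
  CH2CF3 → C:2 H:2 F:3
Element totals:
  C: 11
  H: 20
  Br: 1
  F: 3
Molecular formula: C11H20BrF3.
  M = 11(12.011) + 20(1.008) + 79.904 + 3(18.998)
    = 132.121 + 20.160 + 79.904 + 56.994 = 289.179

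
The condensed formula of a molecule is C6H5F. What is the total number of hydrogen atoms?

Atom tally by fragment:
  benzene ring core → C:6 H:6
  (− 1 ring H displaced by substituents)
  + F → F:1
Element totals:
  C: 6
  H: 5
  F: 1

5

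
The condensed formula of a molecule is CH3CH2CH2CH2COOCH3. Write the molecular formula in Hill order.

Atom tally by fragment:
  CH3 → C:1 H:3
  CH2 → C:1 H:2
  CH2 → C:1 H:2
  CH2COOCH3 → C:3 H:5 O:2
Element totals:
  C: 6
  H: 12
  O: 2

C6H12O2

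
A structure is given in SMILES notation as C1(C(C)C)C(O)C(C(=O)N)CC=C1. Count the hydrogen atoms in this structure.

Atom tally by fragment:
  cyclohexene ring core → C:6 H:10
  (− 3 ring H displaced by substituents)
  + CH(CH3)2 → C:3 H:7
  + OH → O:1 H:1
  + CONH2 → C:1 H:2 O:1 N:1
Element totals:
  C: 10
  H: 17
  N: 1
  O: 2

17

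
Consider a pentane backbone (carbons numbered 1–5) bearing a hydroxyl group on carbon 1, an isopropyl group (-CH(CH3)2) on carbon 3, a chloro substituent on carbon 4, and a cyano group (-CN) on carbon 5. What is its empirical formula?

C9H16ClNO

Atom tally by fragment:
  HOCH2 → C:1 H:3 O:1
  CH2 → C:1 H:2
  CH(CH(CH3)2) → C:4 H:8
  CH(Cl) → C:1 H:1 Cl:1
  CH2CN → C:2 H:2 N:1
Element totals:
  C: 9
  H: 16
  Cl: 1
  N: 1
  O: 1
Molecular formula: C9H16ClNO.
gcd of subscripts (9, 1, 16, 1, 1) = 1, so the empirical formula equals the molecular formula.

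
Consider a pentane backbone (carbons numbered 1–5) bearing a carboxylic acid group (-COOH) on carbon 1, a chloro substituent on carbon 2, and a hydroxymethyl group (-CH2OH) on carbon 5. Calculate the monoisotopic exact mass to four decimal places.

Atom tally by fragment:
  HOOCCH2 → C:2 H:3 O:2
  CH(Cl) → C:1 H:1 Cl:1
  CH2 → C:1 H:2
  CH2 → C:1 H:2
  CH2CH2OH → C:2 H:5 O:1
Element totals:
  C: 7
  H: 13
  Cl: 1
  O: 3
Molecular formula: C7H13ClO3.
  M = 7(12.0) + 13(1.007825) + 34.968853 + 3(15.994915)
    = 84.000000 + 13.101725 + 34.968853 + 47.984745 = 180.055323

180.0553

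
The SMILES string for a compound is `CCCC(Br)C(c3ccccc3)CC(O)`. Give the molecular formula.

C13H19BrO

Atom tally by fragment:
  CH3 → C:1 H:3
  CH2 → C:1 H:2
  CH2 → C:1 H:2
  CH(Br) → C:1 H:1 Br:1
  CH(C6H5) → C:7 H:6
  CH2 → C:1 H:2
  CH2OH → C:1 H:3 O:1
Element totals:
  C: 13
  H: 19
  Br: 1
  O: 1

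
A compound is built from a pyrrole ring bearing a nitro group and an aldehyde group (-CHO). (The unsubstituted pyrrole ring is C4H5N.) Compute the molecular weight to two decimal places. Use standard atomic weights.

Atom tally by fragment:
  pyrrole ring core → C:4 H:5 N:1
  (− 2 ring H displaced by substituents)
  + NO2 → N:1 O:2
  + CHO → C:1 H:1 O:1
Element totals:
  C: 5
  H: 4
  N: 2
  O: 3
Molecular formula: C5H4N2O3.
  M = 5(12.011) + 4(1.008) + 2(14.007) + 3(15.999)
    = 60.055 + 4.032 + 28.014 + 47.997 = 140.098

140.10 g/mol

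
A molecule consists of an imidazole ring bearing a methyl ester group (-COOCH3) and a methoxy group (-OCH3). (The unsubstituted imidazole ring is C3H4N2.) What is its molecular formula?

C6H8N2O3

Atom tally by fragment:
  imidazole ring core → C:3 H:4 N:2
  (− 2 ring H displaced by substituents)
  + COOCH3 → C:2 H:3 O:2
  + OCH3 → C:1 H:3 O:1
Element totals:
  C: 6
  H: 8
  N: 2
  O: 3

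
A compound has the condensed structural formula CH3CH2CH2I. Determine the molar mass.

169.99 g/mol

Element totals:
  C: 3
  H: 7
  I: 1
Molecular formula: C3H7I.
  M = 3(12.011) + 7(1.008) + 126.904
    = 36.033 + 7.056 + 126.904 = 169.993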